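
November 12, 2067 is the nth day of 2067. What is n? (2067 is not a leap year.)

Days in months before November: 31 + 28 + 31 + 30 + 31 + 30 + 31 + 31 + 30 + 31 = 304.
Plus 12 days into November → day 316.

316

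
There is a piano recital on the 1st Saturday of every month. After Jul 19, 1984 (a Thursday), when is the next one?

Jul 1984 starts on a Sunday, so its 1st Saturday is Jul 7, 1984 (6 days in).
That is not after Jul 19, 1984, so look at Aug 1984.
Aug 1984 starts on a Wednesday, so its 1st Saturday is Aug 4, 1984 (3 days in).

Aug 4, 1984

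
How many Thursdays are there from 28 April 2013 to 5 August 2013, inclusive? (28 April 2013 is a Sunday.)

28 April 2013 is a Sunday; the first Thursday on or after it is 2 May 2013 (4 days later).
From 2 May 2013 to 5 August 2013: 29 + 30 + 31 + 5 = 95 days (rest of May, June, July, August).
95 ÷ 7 = 13 full weeks with remainder 4, so 13 more Thursdays after the first → 14.

14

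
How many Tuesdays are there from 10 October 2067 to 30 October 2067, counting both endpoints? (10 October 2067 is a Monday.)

10 October 2067 is a Monday; the first Tuesday on or after it is 11 October 2067 (1 day later).
From 11 October 2067 to 30 October 2067 is 30 − 11 = 19 days.
19 ÷ 7 = 2 full weeks with remainder 5, so 2 more Tuesdays after the first → 3.

3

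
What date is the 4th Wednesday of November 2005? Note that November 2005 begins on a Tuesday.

November 2005 begins on a Tuesday, so the first Wednesday is November 2 (1 day later).
The 4th Wednesday is 3 weeks later: 2 + 21 = 23.

November 23, 2005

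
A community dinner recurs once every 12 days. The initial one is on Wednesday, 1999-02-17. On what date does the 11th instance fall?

1999-06-17

The 11th occurrence is 10 intervals after the first: 10 × 12 = 120 days after 1999-02-17.
February has 28 days — 11 days to the end of February leaves 109.
March has 31 days (78 left).
April has 30 days (48 left).
May has 31 days (17 left).
17 days into June → 1999-06-17.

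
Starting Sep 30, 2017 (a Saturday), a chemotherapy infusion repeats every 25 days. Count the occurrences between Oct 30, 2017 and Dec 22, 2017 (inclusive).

2

Occurrences land 25·i days after Sep 30, 2017 for i = 0, 1, 2, …
Oct 30, 2017 is 30 days after the start; 30 ÷ 25 = 1 remainder 5; since the remainder is 5, round up to i = 2. First occurrence in the window: #3 on Nov 19, 2017 (2×25 = 50 days in).
Dec 22, 2017 is 83 days after the start; 83 ÷ 25 = 3 remainder 8. Last occurrence in the window: #4 on Dec 14, 2017.
Occurrences #3 through #4: 2 in total.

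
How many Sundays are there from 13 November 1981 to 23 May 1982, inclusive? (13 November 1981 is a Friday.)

13 November 1981 is a Friday; the first Sunday on or after it is 15 November 1981 (2 days later).
From 15 November 1981 to 23 May 1982: 15 + 31 + 31 + 28 + 31 + 30 + 23 = 189 days (rest of November, December, January, February, March, April, May).
189 ÷ 7 = 27 full weeks with remainder 0, so 27 more Sundays after the first → 28.

28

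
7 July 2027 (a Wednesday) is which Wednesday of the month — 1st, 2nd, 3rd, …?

Day 7 falls in week ⌈7/7⌉ of the month.
Days 1–7 hold the 1st Wednesday, 8–14 the 2nd, 15–21 the 3rd, 22–28 the 4th, 29–31 the 5th.
7 is in the range for the 1st.

1st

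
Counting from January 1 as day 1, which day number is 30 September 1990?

273

Days in months before September: 31 + 28 + 31 + 30 + 31 + 30 + 31 + 31 = 243.
Plus 30 days into September → day 273.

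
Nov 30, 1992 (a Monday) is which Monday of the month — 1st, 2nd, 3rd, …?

5th

Day 30 falls in week ⌈30/7⌉ of the month.
Days 1–7 hold the 1st Monday, 8–14 the 2nd, 15–21 the 3rd, 22–28 the 4th, 29–31 the 5th.
30 is in the range for the 5th.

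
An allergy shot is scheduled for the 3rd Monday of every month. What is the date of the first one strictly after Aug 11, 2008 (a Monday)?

Aug 2008 starts on a Friday; its first Monday is the 4th, so the 3rd Monday is the 18th — Aug 18, 2008.
Aug 18, 2008 is after Aug 11, 2008, so that is the next one.

Aug 18, 2008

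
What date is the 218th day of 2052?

January has 31 days (218 − 31 = 187 remain).
February has 29 days (187 − 29 = 158 remain).
March has 31 days (158 − 31 = 127 remain).
April has 30 days (127 − 30 = 97 remain).
May has 31 days (97 − 31 = 66 remain).
June has 30 days (66 − 30 = 36 remain).
July has 31 days (36 − 31 = 5 remain).
5 into August → August 5.

August 5, 2052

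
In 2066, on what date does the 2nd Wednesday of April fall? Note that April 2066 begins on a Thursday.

14 April 2066

April 2066 begins on a Thursday, so the first Wednesday is April 7 (6 days later).
The 2nd Wednesday is 1 weeks later: 7 + 7 = 14.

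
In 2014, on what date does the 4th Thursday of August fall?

The first Thursday of August 2014 is August 7.
The 4th Thursday is 3 weeks later: 7 + 21 = 28.

28 August 2014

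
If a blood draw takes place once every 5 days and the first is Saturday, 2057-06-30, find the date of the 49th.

2058-02-25

The 49th occurrence is 48 intervals after the first: 48 × 5 = 240 days after 2057-06-30.
June has 30 days — 0 days to the end of June leaves 240.
July has 31 days (209 left).
August has 31 days (178 left).
September has 30 days (148 left).
October has 31 days (117 left).
November has 30 days (87 left).
December has 31 days (56 left).
January has 31 days (25 left).
25 days into February → 2058-02-25.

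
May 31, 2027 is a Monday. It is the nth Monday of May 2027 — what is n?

Day 31 falls in week ⌈31/7⌉ of the month.
Days 1–7 hold the 1st Monday, 8–14 the 2nd, 15–21 the 3rd, 22–28 the 4th, 29–31 the 5th.
31 is in the range for the 5th.

5th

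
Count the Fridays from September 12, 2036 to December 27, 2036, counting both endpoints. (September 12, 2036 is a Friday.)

September 12, 2036 is a Friday; the first Friday on or after it is September 12, 2036.
From September 12, 2036 to December 27, 2036: 18 + 31 + 30 + 27 = 106 days (rest of September, October, November, December).
106 ÷ 7 = 15 full weeks with remainder 1, so 15 more Fridays after the first → 16.

16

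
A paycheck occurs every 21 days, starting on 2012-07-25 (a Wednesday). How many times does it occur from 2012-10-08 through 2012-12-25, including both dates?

Occurrences land 21·i days after 2012-07-25 for i = 0, 1, 2, …
2012-10-08 is 75 days after the start; 75 ÷ 21 = 3 remainder 12; since the remainder is 12, round up to i = 4. First occurrence in the window: #5 on 2012-10-17 (4×21 = 84 days in).
2012-12-25 is 153 days after the start; 153 ÷ 21 = 7 remainder 6. Last occurrence in the window: #8 on 2012-12-19.
Occurrences #5 through #8: 4 in total.

4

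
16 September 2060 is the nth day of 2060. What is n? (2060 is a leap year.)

260

Days in months before September: 31 + 29 + 31 + 30 + 31 + 30 + 31 + 31 = 244.
Plus 16 days into September → day 260.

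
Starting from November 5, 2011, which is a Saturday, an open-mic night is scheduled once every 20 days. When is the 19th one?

October 30, 2012

The 19th occurrence is 18 intervals after the first: 18 × 20 = 360 days after November 5, 2011.
November has 30 days — 25 days to the end of November leaves 335.
December has 31 days (304 left).
January has 31 days (273 left).
February has 29 days (244 left).
March has 31 days (213 left).
April has 30 days (183 left).
May has 31 days (152 left).
June has 30 days (122 left).
July has 31 days (91 left).
August has 31 days (60 left).
September has 30 days (30 left).
30 days into October → October 30, 2012.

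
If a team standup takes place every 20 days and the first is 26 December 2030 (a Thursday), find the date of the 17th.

The 17th occurrence is 16 intervals after the first: 16 × 20 = 320 days after 26 December 2030.
December has 31 days — 5 days to the end of December leaves 315.
January has 31 days (284 left).
February has 28 days (256 left).
March has 31 days (225 left).
April has 30 days (195 left).
May has 31 days (164 left).
June has 30 days (134 left).
July has 31 days (103 left).
August has 31 days (72 left).
September has 30 days (42 left).
October has 31 days (11 left).
11 days into November → 11 November 2031.

11 November 2031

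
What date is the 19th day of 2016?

Jan 19, 2016

19 into Jan → Jan 19.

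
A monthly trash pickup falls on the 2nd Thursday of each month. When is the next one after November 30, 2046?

December 13, 2046

November 2046 starts on a Thursday; its first Thursday is the 1st, so the 2nd Thursday is the 8th — November 8, 2046.
That is not after November 30, 2046, so look at December 2046.
December 2046 starts on a Saturday; its first Thursday is the 6th, so the 2nd Thursday is the 13th — December 13, 2046.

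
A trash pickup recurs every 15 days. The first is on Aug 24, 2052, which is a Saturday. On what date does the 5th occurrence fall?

Oct 23, 2052

The 5th occurrence is 4 intervals after the first: 4 × 15 = 60 days after Aug 24, 2052.
Aug has 31 days — 7 days to the end of Aug leaves 53.
Sep has 30 days (23 left).
23 days into Oct → Oct 23, 2052.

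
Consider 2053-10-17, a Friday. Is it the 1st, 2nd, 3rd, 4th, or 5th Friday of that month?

Day 17 falls in week ⌈17/7⌉ of the month.
Days 1–7 hold the 1st Friday, 8–14 the 2nd, 15–21 the 3rd, 22–28 the 4th, 29–31 the 5th.
17 is in the range for the 3rd.

3rd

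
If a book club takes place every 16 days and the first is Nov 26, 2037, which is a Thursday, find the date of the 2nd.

The 2nd occurrence is 1 interval after the first: 1 × 16 = 16 days after Nov 26, 2037.
Nov has 30 days — 4 days to the end of Nov leaves 12.
12 days into Dec → Dec 12, 2037.

Dec 12, 2037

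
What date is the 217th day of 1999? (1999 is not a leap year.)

5 August 1999

January has 31 days (217 − 31 = 186 remain).
February has 28 days (186 − 28 = 158 remain).
March has 31 days (158 − 31 = 127 remain).
April has 30 days (127 − 30 = 97 remain).
May has 31 days (97 − 31 = 66 remain).
June has 30 days (66 − 30 = 36 remain).
July has 31 days (36 − 31 = 5 remain).
5 into August → August 5.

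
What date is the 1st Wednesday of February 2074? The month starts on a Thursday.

2074-02-07

February 2074 begins on a Thursday, so the first Wednesday is February 7 (6 days later).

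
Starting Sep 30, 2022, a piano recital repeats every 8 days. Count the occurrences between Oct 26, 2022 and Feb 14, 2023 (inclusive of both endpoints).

Occurrences land 8·i days after Sep 30, 2022 for i = 0, 1, 2, …
Oct 26, 2022 is 26 days after the start; 26 ÷ 8 = 3 remainder 2; since the remainder is 2, round up to i = 4. First occurrence in the window: #5 on Nov 1, 2022 (4×8 = 32 days in).
Feb 14, 2023 is 137 days after the start; 137 ÷ 8 = 17 remainder 1. Last occurrence in the window: #18 on Feb 13, 2023.
Occurrences #5 through #18: 14 in total.

14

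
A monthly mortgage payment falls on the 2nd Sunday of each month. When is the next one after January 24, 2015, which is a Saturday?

January 2015 starts on a Thursday; its first Sunday is the 4th, so the 2nd Sunday is the 11th — January 11, 2015.
That is not after January 24, 2015, so look at February 2015.
February 2015 starts on a Sunday; its first Sunday is the 1st, so the 2nd Sunday is the 8th — February 8, 2015.

February 8, 2015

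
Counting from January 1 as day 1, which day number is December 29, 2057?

Days in months before December: 31 + 28 + 31 + 30 + 31 + 30 + 31 + 31 + 30 + 31 + 30 = 334.
Plus 29 days into December → day 363.

363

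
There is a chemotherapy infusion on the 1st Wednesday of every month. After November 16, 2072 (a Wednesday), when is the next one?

December 7, 2072

November 2072 starts on a Tuesday, so its 1st Wednesday is November 2, 2072 (1 day in).
That is not after November 16, 2072, so look at December 2072.
December 2072 starts on a Thursday, so its 1st Wednesday is December 7, 2072 (6 days in).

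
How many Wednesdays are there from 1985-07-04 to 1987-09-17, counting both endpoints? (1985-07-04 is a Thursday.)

115

1985-07-04 is a Thursday; the first Wednesday on or after it is 1985-07-10 (6 days later).
From 1985-07-10 to 1987-09-17: 174 + 365 + 260 = 799 days (rest of 1985, 1986, to 1987-09-17 in 1987).
799 ÷ 7 = 114 full weeks with remainder 1, so 114 more Wednesdays after the first → 115.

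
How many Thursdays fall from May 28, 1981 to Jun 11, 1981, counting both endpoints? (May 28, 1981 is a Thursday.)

May 28, 1981 is a Thursday; the first Thursday on or after it is May 28, 1981.
From May 28, 1981 to Jun 11, 1981: 3 + 11 = 14 days (rest of May, Jun).
14 ÷ 7 = 2 full weeks with remainder 0, so 2 more Thursdays after the first → 3.

3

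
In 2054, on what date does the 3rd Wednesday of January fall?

January 2054 begins on a Thursday, so the first Wednesday is January 7 (6 days later).
The 3rd Wednesday is 2 weeks later: 7 + 14 = 21.

2054-01-21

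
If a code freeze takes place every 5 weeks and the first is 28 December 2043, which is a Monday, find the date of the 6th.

20 June 2044

The 6th occurrence is 5 intervals after the first: 5 × 35 = 175 days after 28 December 2043.
December has 31 days — 3 days to the end of December leaves 172.
January has 31 days (141 left).
February has 29 days (112 left).
March has 31 days (81 left).
April has 30 days (51 left).
May has 31 days (20 left).
20 days into June → 20 June 2044.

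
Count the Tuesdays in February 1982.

1982-02-01 is a Monday; the first Tuesday on or after it is 1982-02-02 (1 day later).
From 1982-02-02 to 1982-02-28 is 28 − 2 = 26 days.
26 ÷ 7 = 3 full weeks with remainder 5, so 3 more Tuesdays after the first → 4.

4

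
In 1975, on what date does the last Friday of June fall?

27 June 1975

June 1975 begins on a Sunday, so the first Friday is June 6 (5 days later).
June 1975 has 30 days. Adding weeks: 6, 13, 20, 27 — the last one ≤ 30 is the 27th.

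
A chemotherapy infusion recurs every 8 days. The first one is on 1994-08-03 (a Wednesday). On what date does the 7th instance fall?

1994-09-20

The 7th occurrence is 6 intervals after the first: 6 × 8 = 48 days after 1994-08-03.
August has 31 days — 28 days to the end of August leaves 20.
20 days into September → 1994-09-20.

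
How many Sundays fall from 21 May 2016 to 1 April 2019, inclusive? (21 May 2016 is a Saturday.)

21 May 2016 is a Saturday; the first Sunday on or after it is 22 May 2016 (1 day later).
From 22 May 2016 to 1 April 2019: 223 + 365 + 365 + 91 = 1044 days (rest of 2016, 2017, 2018, to 1 April 2019 in 2019).
1044 ÷ 7 = 149 full weeks with remainder 1, so 149 more Sundays after the first → 150.

150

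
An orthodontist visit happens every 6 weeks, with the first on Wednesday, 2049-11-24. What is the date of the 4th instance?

2050-03-30

The 4th occurrence is 3 intervals after the first: 3 × 42 = 126 days after 2049-11-24.
November has 30 days — 6 days to the end of November leaves 120.
December has 31 days (89 left).
January has 31 days (58 left).
February has 28 days (30 left).
30 days into March → 2050-03-30.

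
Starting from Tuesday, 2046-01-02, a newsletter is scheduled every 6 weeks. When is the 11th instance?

The 11th occurrence is 10 intervals after the first: 10 × 42 = 420 days after 2046-01-02.
January has 31 days — 29 days to the end of January leaves 391.
February has 28 days (363 left).
March has 31 days (332 left).
April has 30 days (302 left).
May has 31 days (271 left).
June has 30 days (241 left).
July has 31 days (210 left).
August has 31 days (179 left).
September has 30 days (149 left).
October has 31 days (118 left).
November has 30 days (88 left).
December has 31 days (57 left).
January has 31 days (26 left).
26 days into February → 2047-02-26.

2047-02-26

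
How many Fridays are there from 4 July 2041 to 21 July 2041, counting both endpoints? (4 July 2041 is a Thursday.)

3

4 July 2041 is a Thursday; the first Friday on or after it is 5 July 2041 (1 day later).
From 5 July 2041 to 21 July 2041 is 21 − 5 = 16 days.
16 ÷ 7 = 2 full weeks with remainder 2, so 2 more Fridays after the first → 3.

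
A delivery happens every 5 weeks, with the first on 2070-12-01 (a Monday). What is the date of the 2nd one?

The 2nd occurrence is 1 interval after the first: 1 × 35 = 35 days after 2070-12-01.
December has 31 days — 30 days to the end of December leaves 5.
5 days into January → 2071-01-05.

2071-01-05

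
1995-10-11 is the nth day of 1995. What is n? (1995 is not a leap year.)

284

Days in months before October: 31 + 28 + 31 + 30 + 31 + 30 + 31 + 31 + 30 = 273.
Plus 11 days into October → day 284.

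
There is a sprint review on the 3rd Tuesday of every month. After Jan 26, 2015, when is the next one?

Feb 17, 2015

Jan 2015 starts on a Thursday; its first Tuesday is the 6th, so the 3rd Tuesday is the 20th — Jan 20, 2015.
That is not after Jan 26, 2015, so look at Feb 2015.
Feb 2015 starts on a Sunday; its first Tuesday is the 3rd, so the 3rd Tuesday is the 17th — Feb 17, 2015.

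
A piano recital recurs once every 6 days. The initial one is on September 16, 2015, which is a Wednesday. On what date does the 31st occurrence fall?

March 14, 2016

The 31st occurrence is 30 intervals after the first: 30 × 6 = 180 days after September 16, 2015.
September has 30 days — 14 days to the end of September leaves 166.
October has 31 days (135 left).
November has 30 days (105 left).
December has 31 days (74 left).
January has 31 days (43 left).
February has 29 days (14 left).
14 days into March → March 14, 2016.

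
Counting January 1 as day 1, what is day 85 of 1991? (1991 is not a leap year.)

March 26, 1991

January has 31 days (85 − 31 = 54 remain).
February has 28 days (54 − 28 = 26 remain).
26 into March → March 26.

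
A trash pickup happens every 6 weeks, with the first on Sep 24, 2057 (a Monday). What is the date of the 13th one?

Feb 10, 2059

The 13th occurrence is 12 intervals after the first: 12 × 42 = 504 days after Sep 24, 2057.
Sep has 30 days — 6 days to the end of Sep leaves 498.
From end of Sep to end of 2057 is 92 days (406 left).
2058 has 365 days (41 left).
Jan has 31 days (10 left).
10 days into Feb → Feb 10, 2059.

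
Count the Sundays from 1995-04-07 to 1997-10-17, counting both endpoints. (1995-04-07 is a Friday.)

132

1995-04-07 is a Friday; the first Sunday on or after it is 1995-04-09 (2 days later).
From 1995-04-09 to 1997-10-17: 266 + 366 + 290 = 922 days (rest of 1995, 1996, to 1997-10-17 in 1997).
922 ÷ 7 = 131 full weeks with remainder 5, so 131 more Sundays after the first → 132.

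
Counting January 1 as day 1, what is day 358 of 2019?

Dec 24, 2019

Jan has 31 days (358 − 31 = 327 remain).
Feb has 28 days (327 − 28 = 299 remain).
Mar has 31 days (299 − 31 = 268 remain).
Apr has 30 days (268 − 30 = 238 remain).
May has 31 days (238 − 31 = 207 remain).
Jun has 30 days (207 − 30 = 177 remain).
Jul has 31 days (177 − 31 = 146 remain).
Aug has 31 days (146 − 31 = 115 remain).
Sep has 30 days (115 − 30 = 85 remain).
Oct has 31 days (85 − 31 = 54 remain).
Nov has 30 days (54 − 30 = 24 remain).
24 into Dec → Dec 24.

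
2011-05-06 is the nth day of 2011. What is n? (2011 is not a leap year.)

126

Days in months before May: 31 + 28 + 31 + 30 = 120.
Plus 6 days into May → day 126.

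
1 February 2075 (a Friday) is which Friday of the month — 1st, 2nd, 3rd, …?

Day 1 falls in week ⌈1/7⌉ of the month.
Days 1–7 hold the 1st Friday, 8–14 the 2nd, 15–21 the 3rd, 22–28 the 4th, 29–31 the 5th.
1 is in the range for the 1st.

1st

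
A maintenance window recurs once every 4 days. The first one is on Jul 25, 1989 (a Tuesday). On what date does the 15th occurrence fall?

Sep 19, 1989

The 15th occurrence is 14 intervals after the first: 14 × 4 = 56 days after Jul 25, 1989.
Jul has 31 days — 6 days to the end of Jul leaves 50.
Aug has 31 days (19 left).
19 days into Sep → Sep 19, 1989.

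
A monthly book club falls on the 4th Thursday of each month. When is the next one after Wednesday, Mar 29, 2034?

Mar 2034 starts on a Wednesday; its first Thursday is the 2nd, so the 4th Thursday is the 23rd — Mar 23, 2034.
That is not after Mar 29, 2034, so look at Apr 2034.
Apr 2034 starts on a Saturday; its first Thursday is the 6th, so the 4th Thursday is the 27th — Apr 27, 2034.

Apr 27, 2034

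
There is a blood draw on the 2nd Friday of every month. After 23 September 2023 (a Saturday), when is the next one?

September 2023 starts on a Friday; its first Friday is the 1st, so the 2nd Friday is the 8th — 8 September 2023.
That is not after 23 September 2023, so look at October 2023.
October 2023 starts on a Sunday; its first Friday is the 6th, so the 2nd Friday is the 13th — 13 October 2023.

13 October 2023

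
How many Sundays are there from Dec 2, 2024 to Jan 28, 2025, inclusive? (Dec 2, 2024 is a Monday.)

8

Dec 2, 2024 is a Monday; the first Sunday on or after it is Dec 8, 2024 (6 days later).
From Dec 8, 2024 to Jan 28, 2025: 23 + 28 = 51 days (rest of Dec, Jan).
51 ÷ 7 = 7 full weeks with remainder 2, so 7 more Sundays after the first → 8.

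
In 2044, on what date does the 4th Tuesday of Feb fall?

Feb 23, 2044

The first Tuesday of Feb 2044 is Feb 2.
The 4th Tuesday is 3 weeks later: 2 + 21 = 23.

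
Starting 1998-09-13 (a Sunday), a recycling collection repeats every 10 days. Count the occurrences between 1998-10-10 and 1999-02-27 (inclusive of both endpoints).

Occurrences land 10·i days after 1998-09-13 for i = 0, 1, 2, …
1998-10-10 is 27 days after the start; 27 ÷ 10 = 2 remainder 7; since the remainder is 7, round up to i = 3. First occurrence in the window: #4 on 1998-10-13 (3×10 = 30 days in).
1999-02-27 is 167 days after the start; 167 ÷ 10 = 16 remainder 7. Last occurrence in the window: #17 on 1999-02-20.
Occurrences #4 through #17: 14 in total.

14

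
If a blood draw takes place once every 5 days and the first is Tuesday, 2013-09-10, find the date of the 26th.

The 26th occurrence is 25 intervals after the first: 25 × 5 = 125 days after 2013-09-10.
September has 30 days — 20 days to the end of September leaves 105.
October has 31 days (74 left).
November has 30 days (44 left).
December has 31 days (13 left).
13 days into January → 2014-01-13.

2014-01-13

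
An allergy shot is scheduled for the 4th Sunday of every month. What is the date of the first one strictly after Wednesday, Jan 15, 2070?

Jan 26, 2070

Jan 2070 starts on a Wednesday; its first Sunday is the 5th, so the 4th Sunday is the 26th — Jan 26, 2070.
Jan 26, 2070 is after Jan 15, 2070, so that is the next one.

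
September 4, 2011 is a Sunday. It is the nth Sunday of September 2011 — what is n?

1st

Day 4 falls in week ⌈4/7⌉ of the month.
Days 1–7 hold the 1st Sunday, 8–14 the 2nd, 15–21 the 3rd, 22–28 the 4th, 29–31 the 5th.
4 is in the range for the 1st.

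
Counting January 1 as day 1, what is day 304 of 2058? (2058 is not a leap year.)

January has 31 days (304 − 31 = 273 remain).
February has 28 days (273 − 28 = 245 remain).
March has 31 days (245 − 31 = 214 remain).
April has 30 days (214 − 30 = 184 remain).
May has 31 days (184 − 31 = 153 remain).
June has 30 days (153 − 30 = 123 remain).
July has 31 days (123 − 31 = 92 remain).
August has 31 days (92 − 31 = 61 remain).
September has 30 days (61 − 30 = 31 remain).
31 into October → October 31.

31 October 2058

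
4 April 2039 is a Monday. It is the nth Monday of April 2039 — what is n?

Day 4 falls in week ⌈4/7⌉ of the month.
Days 1–7 hold the 1st Monday, 8–14 the 2nd, 15–21 the 3rd, 22–28 the 4th, 29–31 the 5th.
4 is in the range for the 1st.

1st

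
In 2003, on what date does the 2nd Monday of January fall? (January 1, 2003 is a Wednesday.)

January 2003 begins on a Wednesday, so the first Monday is January 6 (5 days later).
The 2nd Monday is 1 weeks later: 6 + 7 = 13.

2003-01-13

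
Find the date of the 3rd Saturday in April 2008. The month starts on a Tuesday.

19 April 2008

April 2008 begins on a Tuesday, so the first Saturday is April 5 (4 days later).
The 3rd Saturday is 2 weeks later: 5 + 14 = 19.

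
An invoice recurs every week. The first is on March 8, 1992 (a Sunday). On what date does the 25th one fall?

August 23, 1992

The 25th occurrence is 24 intervals after the first: 24 × 7 = 168 days after March 8, 1992.
March has 31 days — 23 days to the end of March leaves 145.
April has 30 days (115 left).
May has 31 days (84 left).
June has 30 days (54 left).
July has 31 days (23 left).
23 days into August → August 23, 1992.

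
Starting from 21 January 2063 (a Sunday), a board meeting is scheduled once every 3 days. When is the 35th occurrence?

The 35th occurrence is 34 intervals after the first: 34 × 3 = 102 days after 21 January 2063.
January has 31 days — 10 days to the end of January leaves 92.
February has 28 days (64 left).
March has 31 days (33 left).
April has 30 days (3 left).
3 days into May → 3 May 2063.

3 May 2063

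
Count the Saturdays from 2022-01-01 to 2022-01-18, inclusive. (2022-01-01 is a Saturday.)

3

2022-01-01 is a Saturday; the first Saturday on or after it is 2022-01-01.
From 2022-01-01 to 2022-01-18 is 18 − 1 = 17 days.
17 ÷ 7 = 2 full weeks with remainder 3, so 2 more Saturdays after the first → 3.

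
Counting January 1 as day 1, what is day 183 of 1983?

January has 31 days (183 − 31 = 152 remain).
February has 28 days (152 − 28 = 124 remain).
March has 31 days (124 − 31 = 93 remain).
April has 30 days (93 − 30 = 63 remain).
May has 31 days (63 − 31 = 32 remain).
June has 30 days (32 − 30 = 2 remain).
2 into July → July 2.

2 July 1983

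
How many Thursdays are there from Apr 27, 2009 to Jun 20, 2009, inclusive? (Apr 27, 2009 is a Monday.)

8

Apr 27, 2009 is a Monday; the first Thursday on or after it is Apr 30, 2009 (3 days later).
From Apr 30, 2009 to Jun 20, 2009: 0 + 31 + 20 = 51 days (rest of Apr, May, Jun).
51 ÷ 7 = 7 full weeks with remainder 2, so 7 more Thursdays after the first → 8.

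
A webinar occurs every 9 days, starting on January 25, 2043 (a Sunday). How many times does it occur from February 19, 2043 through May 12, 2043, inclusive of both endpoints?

9

Occurrences land 9·i days after January 25, 2043 for i = 0, 1, 2, …
February 19, 2043 is 25 days after the start; 25 ÷ 9 = 2 remainder 7; since the remainder is 7, round up to i = 3. First occurrence in the window: #4 on February 21, 2043 (3×9 = 27 days in).
May 12, 2043 is 107 days after the start; 107 ÷ 9 = 11 remainder 8. Last occurrence in the window: #12 on May 4, 2043.
Occurrences #4 through #12: 9 in total.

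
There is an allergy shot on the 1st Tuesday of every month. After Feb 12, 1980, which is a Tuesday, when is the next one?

Feb 1980 starts on a Friday, so its 1st Tuesday is Feb 5, 1980 (4 days in).
That is not after Feb 12, 1980, so look at Mar 1980.
Mar 1980 starts on a Saturday, so its 1st Tuesday is Mar 4, 1980 (3 days in).

Mar 4, 1980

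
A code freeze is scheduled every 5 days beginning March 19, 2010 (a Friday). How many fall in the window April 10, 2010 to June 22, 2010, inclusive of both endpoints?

15

Occurrences land 5·i days after March 19, 2010 for i = 0, 1, 2, …
April 10, 2010 is 22 days after the start; 22 ÷ 5 = 4 remainder 2; since the remainder is 2, round up to i = 5. First occurrence in the window: #6 on April 13, 2010 (5×5 = 25 days in).
June 22, 2010 is 95 days after the start; 95 ÷ 5 = 19 remainder 0. Last occurrence in the window: #20 on June 22, 2010.
Occurrences #6 through #20: 15 in total.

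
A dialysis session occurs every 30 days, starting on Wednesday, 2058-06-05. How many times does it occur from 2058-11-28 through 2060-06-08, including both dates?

19

Occurrences land 30·i days after 2058-06-05 for i = 0, 1, 2, …
2058-11-28 is 176 days after the start; 176 ÷ 30 = 5 remainder 26; since the remainder is 26, round up to i = 6. First occurrence in the window: #7 on 2058-12-02 (6×30 = 180 days in).
2060-06-08 is 734 days after the start; 734 ÷ 30 = 24 remainder 14. Last occurrence in the window: #25 on 2060-05-25.
Occurrences #7 through #25: 19 in total.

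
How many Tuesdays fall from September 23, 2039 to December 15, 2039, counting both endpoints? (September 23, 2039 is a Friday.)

12

September 23, 2039 is a Friday; the first Tuesday on or after it is September 27, 2039 (4 days later).
From September 27, 2039 to December 15, 2039: 3 + 31 + 30 + 15 = 79 days (rest of September, October, November, December).
79 ÷ 7 = 11 full weeks with remainder 2, so 11 more Tuesdays after the first → 12.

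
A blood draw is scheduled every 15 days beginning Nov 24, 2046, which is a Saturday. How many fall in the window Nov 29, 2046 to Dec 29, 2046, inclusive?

Occurrences land 15·i days after Nov 24, 2046 for i = 0, 1, 2, …
Nov 29, 2046 is 5 days after the start; 5 ÷ 15 = 0 remainder 5; since the remainder is 5, round up to i = 1. First occurrence in the window: #2 on Dec 9, 2046 (1×15 = 15 days in).
Dec 29, 2046 is 35 days after the start; 35 ÷ 15 = 2 remainder 5. Last occurrence in the window: #3 on Dec 24, 2046.
Occurrences #2 through #3: 2 in total.

2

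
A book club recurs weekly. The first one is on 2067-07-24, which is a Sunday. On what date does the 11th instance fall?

2067-10-02

The 11th occurrence is 10 intervals after the first: 10 × 7 = 70 days after 2067-07-24.
July has 31 days — 7 days to the end of July leaves 63.
August has 31 days (32 left).
September has 30 days (2 left).
2 days into October → 2067-10-02.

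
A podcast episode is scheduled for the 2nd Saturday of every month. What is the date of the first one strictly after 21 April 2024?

11 May 2024

April 2024 starts on a Monday; its first Saturday is the 6th, so the 2nd Saturday is the 13th — 13 April 2024.
That is not after 21 April 2024, so look at May 2024.
May 2024 starts on a Wednesday; its first Saturday is the 4th, so the 2nd Saturday is the 11th — 11 May 2024.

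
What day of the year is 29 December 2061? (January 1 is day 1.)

363

Days in months before December: 31 + 28 + 31 + 30 + 31 + 30 + 31 + 31 + 30 + 31 + 30 = 334.
Plus 29 days into December → day 363.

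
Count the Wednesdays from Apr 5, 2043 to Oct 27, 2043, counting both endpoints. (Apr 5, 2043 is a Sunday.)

29

Apr 5, 2043 is a Sunday; the first Wednesday on or after it is Apr 8, 2043 (3 days later).
From Apr 8, 2043 to Oct 27, 2043: 22 + 31 + 30 + 31 + 31 + 30 + 27 = 202 days (rest of Apr, May, Jun, Jul, Aug, Sep, Oct).
202 ÷ 7 = 28 full weeks with remainder 6, so 28 more Wednesdays after the first → 29.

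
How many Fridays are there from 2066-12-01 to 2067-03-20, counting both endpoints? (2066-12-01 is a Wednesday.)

2066-12-01 is a Wednesday; the first Friday on or after it is 2066-12-03 (2 days later).
From 2066-12-03 to 2067-03-20: 28 + 31 + 28 + 20 = 107 days (rest of December, January, February, March).
107 ÷ 7 = 15 full weeks with remainder 2, so 15 more Fridays after the first → 16.

16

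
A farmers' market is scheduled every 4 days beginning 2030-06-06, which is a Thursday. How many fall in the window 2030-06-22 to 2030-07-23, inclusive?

8

Occurrences land 4·i days after 2030-06-06 for i = 0, 1, 2, …
2030-06-22 is 16 days after the start; 16 ÷ 4 = 4 remainder 0. First occurrence in the window: #5 on 2030-06-22 (4×4 = 16 days in).
2030-07-23 is 47 days after the start; 47 ÷ 4 = 11 remainder 3. Last occurrence in the window: #12 on 2030-07-20.
Occurrences #5 through #12: 8 in total.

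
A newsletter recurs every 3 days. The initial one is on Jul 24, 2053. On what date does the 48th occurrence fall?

Dec 12, 2053

The 48th occurrence is 47 intervals after the first: 47 × 3 = 141 days after Jul 24, 2053.
Jul has 31 days — 7 days to the end of Jul leaves 134.
Aug has 31 days (103 left).
Sep has 30 days (73 left).
Oct has 31 days (42 left).
Nov has 30 days (12 left).
12 days into Dec → Dec 12, 2053.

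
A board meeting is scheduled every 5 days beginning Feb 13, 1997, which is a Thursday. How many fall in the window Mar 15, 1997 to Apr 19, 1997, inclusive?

8

Occurrences land 5·i days after Feb 13, 1997 for i = 0, 1, 2, …
Mar 15, 1997 is 30 days after the start; 30 ÷ 5 = 6 remainder 0. First occurrence in the window: #7 on Mar 15, 1997 (6×5 = 30 days in).
Apr 19, 1997 is 65 days after the start; 65 ÷ 5 = 13 remainder 0. Last occurrence in the window: #14 on Apr 19, 1997.
Occurrences #7 through #14: 8 in total.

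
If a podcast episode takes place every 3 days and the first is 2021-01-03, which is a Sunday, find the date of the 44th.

2021-05-12

The 44th occurrence is 43 intervals after the first: 43 × 3 = 129 days after 2021-01-03.
January has 31 days — 28 days to the end of January leaves 101.
February has 28 days (73 left).
March has 31 days (42 left).
April has 30 days (12 left).
12 days into May → 2021-05-12.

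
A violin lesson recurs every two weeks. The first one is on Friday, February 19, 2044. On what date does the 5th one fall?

April 15, 2044

The 5th occurrence is 4 intervals after the first: 4 × 14 = 56 days after February 19, 2044.
February has 29 days — 10 days to the end of February leaves 46.
March has 31 days (15 left).
15 days into April → April 15, 2044.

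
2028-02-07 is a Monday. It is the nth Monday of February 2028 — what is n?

1st

Day 7 falls in week ⌈7/7⌉ of the month.
Days 1–7 hold the 1st Monday, 8–14 the 2nd, 15–21 the 3rd, 22–28 the 4th, 29–31 the 5th.
7 is in the range for the 1st.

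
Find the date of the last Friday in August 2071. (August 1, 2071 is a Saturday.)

2071-08-28

August 2071 begins on a Saturday, so the first Friday is August 7 (6 days later).
August 2071 has 31 days. Adding weeks: 7, 14, 21, 28 — the last one ≤ 31 is the 28th.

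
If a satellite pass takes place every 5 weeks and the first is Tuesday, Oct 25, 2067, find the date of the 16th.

Apr 2, 2069

The 16th occurrence is 15 intervals after the first: 15 × 35 = 525 days after Oct 25, 2067.
Oct has 31 days — 6 days to the end of Oct leaves 519.
From end of Oct to end of 2067 is 61 days (458 left).
2068 has 366 days (92 left).
Jan has 31 days (61 left).
Feb has 28 days (33 left).
Mar has 31 days (2 left).
2 days into Apr → Apr 2, 2069.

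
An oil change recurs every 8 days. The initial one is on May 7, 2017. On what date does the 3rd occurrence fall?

The 3rd occurrence is 2 intervals after the first: 2 × 8 = 16 days after May 7, 2017.
16 days later is May 23, 2017.

May 23, 2017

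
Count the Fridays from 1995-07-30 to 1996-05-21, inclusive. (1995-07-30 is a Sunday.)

1995-07-30 is a Sunday; the first Friday on or after it is 1995-08-04 (5 days later).
From 1995-08-04 to 1996-05-21: 27 + 30 + 31 + 30 + 31 + 31 + 29 + 31 + 30 + 21 = 291 days (rest of August, September, October, November, December, January, February, March, April, May).
291 ÷ 7 = 41 full weeks with remainder 4, so 41 more Fridays after the first → 42.

42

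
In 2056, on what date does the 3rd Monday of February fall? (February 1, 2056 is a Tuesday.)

February 2056 begins on a Tuesday, so the first Monday is February 7 (6 days later).
The 3rd Monday is 2 weeks later: 7 + 14 = 21.

21 February 2056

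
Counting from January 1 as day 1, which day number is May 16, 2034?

136

Days in months before May: 31 + 28 + 31 + 30 = 120.
Plus 16 days into May → day 136.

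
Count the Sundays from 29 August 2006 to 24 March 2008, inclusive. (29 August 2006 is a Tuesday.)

82

29 August 2006 is a Tuesday; the first Sunday on or after it is 3 September 2006 (5 days later).
From 3 September 2006 to 24 March 2008: 119 + 365 + 84 = 568 days (rest of 2006, 2007, to 24 March 2008 in 2008).
568 ÷ 7 = 81 full weeks with remainder 1, so 81 more Sundays after the first → 82.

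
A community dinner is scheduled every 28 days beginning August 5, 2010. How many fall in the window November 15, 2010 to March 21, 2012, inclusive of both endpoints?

18

Occurrences land 28·i days after August 5, 2010 for i = 0, 1, 2, …
November 15, 2010 is 102 days after the start; 102 ÷ 28 = 3 remainder 18; since the remainder is 18, round up to i = 4. First occurrence in the window: #5 on November 25, 2010 (4×28 = 112 days in).
March 21, 2012 is 594 days after the start; 594 ÷ 28 = 21 remainder 6. Last occurrence in the window: #22 on March 15, 2012.
Occurrences #5 through #22: 18 in total.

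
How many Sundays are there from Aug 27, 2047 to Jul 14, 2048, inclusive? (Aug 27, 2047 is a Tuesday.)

46

Aug 27, 2047 is a Tuesday; the first Sunday on or after it is Sep 1, 2047 (5 days later).
From Sep 1, 2047 to Jul 14, 2048: 29 + 31 + 30 + 31 + 31 + 29 + 31 + 30 + 31 + 30 + 14 = 317 days (rest of Sep, Oct, Nov, Dec, Jan, Feb, Mar, Apr, May, Jun, Jul).
317 ÷ 7 = 45 full weeks with remainder 2, so 45 more Sundays after the first → 46.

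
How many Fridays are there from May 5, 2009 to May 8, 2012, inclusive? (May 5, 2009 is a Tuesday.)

May 5, 2009 is a Tuesday; the first Friday on or after it is May 8, 2009 (3 days later).
From May 8, 2009 to May 8, 2012: 237 + 365 + 365 + 129 = 1096 days (rest of 2009, 2010, 2011, to May 8, 2012 in 2012).
1096 ÷ 7 = 156 full weeks with remainder 4, so 156 more Fridays after the first → 157.

157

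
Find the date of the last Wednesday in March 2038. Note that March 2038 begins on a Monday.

March 2038 begins on a Monday, so the first Wednesday is March 3 (2 days later).
March 2038 has 31 days. Adding weeks: 3, 10, 17, 24, 31 — the last one ≤ 31 is the 31st.

March 31, 2038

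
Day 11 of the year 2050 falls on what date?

2050-01-11

11 into January → January 11.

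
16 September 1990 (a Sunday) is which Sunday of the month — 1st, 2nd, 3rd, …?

Day 16 falls in week ⌈16/7⌉ of the month.
Days 1–7 hold the 1st Sunday, 8–14 the 2nd, 15–21 the 3rd, 22–28 the 4th, 29–31 the 5th.
16 is in the range for the 3rd.

3rd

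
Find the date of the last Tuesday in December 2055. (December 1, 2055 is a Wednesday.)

December 2055 begins on a Wednesday, so the first Tuesday is December 7 (6 days later).
December 2055 has 31 days. Adding weeks: 7, 14, 21, 28 — the last one ≤ 31 is the 28th.

28 December 2055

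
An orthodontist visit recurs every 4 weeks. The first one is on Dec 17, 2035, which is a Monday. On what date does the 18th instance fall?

Apr 6, 2037

The 18th occurrence is 17 intervals after the first: 17 × 28 = 476 days after Dec 17, 2035.
Dec has 31 days — 14 days to the end of Dec leaves 462.
2036 has 366 days (96 left).
Jan has 31 days (65 left).
Feb has 28 days (37 left).
Mar has 31 days (6 left).
6 days into Apr → Apr 6, 2037.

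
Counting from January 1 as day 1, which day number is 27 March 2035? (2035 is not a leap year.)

86

Days in months before March: 31 + 28 = 59.
Plus 27 days into March → day 86.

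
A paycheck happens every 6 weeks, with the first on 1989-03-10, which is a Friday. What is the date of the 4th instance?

The 4th occurrence is 3 intervals after the first: 3 × 42 = 126 days after 1989-03-10.
March has 31 days — 21 days to the end of March leaves 105.
April has 30 days (75 left).
May has 31 days (44 left).
June has 30 days (14 left).
14 days into July → 1989-07-14.

1989-07-14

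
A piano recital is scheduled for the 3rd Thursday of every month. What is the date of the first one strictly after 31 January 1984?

16 February 1984

January 1984 starts on a Sunday; its first Thursday is the 5th, so the 3rd Thursday is the 19th — 19 January 1984.
That is not after 31 January 1984, so look at February 1984.
February 1984 starts on a Wednesday; its first Thursday is the 2nd, so the 3rd Thursday is the 16th — 16 February 1984.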